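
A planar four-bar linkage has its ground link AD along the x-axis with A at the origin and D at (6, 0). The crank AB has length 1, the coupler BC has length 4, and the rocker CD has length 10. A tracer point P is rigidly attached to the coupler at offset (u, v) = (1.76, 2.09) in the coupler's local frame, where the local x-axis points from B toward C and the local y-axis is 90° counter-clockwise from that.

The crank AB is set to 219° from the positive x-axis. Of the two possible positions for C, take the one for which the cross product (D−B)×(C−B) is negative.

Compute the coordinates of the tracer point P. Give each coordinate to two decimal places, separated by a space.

A=(0,0), D=(6.00,0)
B = A + 1.00·(cos219°, sin219°) = (-0.7771, -0.6293)
|BD| = 6.8063
circle(B,4.00) ∩ circle(D,10.00): a=-2.7676, h=2.8880
  candidates: C₊=(-3.7999,1.9904) cross=19.656; C₋=(-3.2659,-3.7608) cross=-19.656
  mode - wants cross < 0 → take C=(-3.2659,-3.7608) (cross=-19.656)
ex = (C−B)/|BC| = (-0.6222,-0.7829); ey = (0.7829,-0.6222)
P = B + 1.76·ex + 2.09·ey = (-0.2360,-3.3075)

-0.24 -3.31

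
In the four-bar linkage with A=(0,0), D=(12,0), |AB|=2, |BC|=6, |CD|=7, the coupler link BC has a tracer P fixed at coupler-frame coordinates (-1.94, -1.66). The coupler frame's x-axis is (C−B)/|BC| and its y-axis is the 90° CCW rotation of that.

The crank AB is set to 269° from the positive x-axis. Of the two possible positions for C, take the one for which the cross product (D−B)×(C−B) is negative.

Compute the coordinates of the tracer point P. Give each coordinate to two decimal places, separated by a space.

A=(0,0), D=(12.00,0)
B = A + 2.00·(cos269°, sin269°) = (-0.0349, -1.9997)
|BD| = 12.1999
circle(B,6.00) ∩ circle(D,7.00): a=5.5672, h=2.2376
  candidates: C₊=(5.0902,1.1201) cross=27.298; C₋=(5.8237,-3.2945) cross=-27.298
  mode - wants cross < 0 → take C=(5.8237,-3.2945) (cross=-27.298)
ex = (C−B)/|BC| = (0.9764,-0.2158); ey = (0.2158,0.9764)
P = B + -1.94·ex + -1.66·ey = (-2.2874,-3.2019)

-2.29 -3.20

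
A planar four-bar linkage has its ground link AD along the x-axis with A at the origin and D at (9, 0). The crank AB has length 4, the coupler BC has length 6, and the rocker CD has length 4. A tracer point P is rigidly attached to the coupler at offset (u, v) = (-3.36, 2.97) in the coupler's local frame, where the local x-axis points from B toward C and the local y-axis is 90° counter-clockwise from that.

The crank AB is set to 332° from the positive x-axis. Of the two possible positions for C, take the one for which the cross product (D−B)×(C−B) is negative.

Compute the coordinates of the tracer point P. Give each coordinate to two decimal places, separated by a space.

1.44 2.09

A=(0,0), D=(9.00,0)
B = A + 4.00·(cos332°, sin332°) = (3.5318, -1.8779)
|BD| = 5.7817
circle(B,6.00) ∩ circle(D,4.00): a=4.6204, h=3.8277
  candidates: C₊=(6.6585,3.2430) cross=22.131; C₋=(9.1450,-3.9974) cross=-22.131
  mode - wants cross < 0 → take C=(9.1450,-3.9974) (cross=-22.131)
ex = (C−B)/|BC| = (0.9355,-0.3532); ey = (0.3532,0.9355)
P = B + -3.36·ex + 2.97·ey = (1.4376,2.0875)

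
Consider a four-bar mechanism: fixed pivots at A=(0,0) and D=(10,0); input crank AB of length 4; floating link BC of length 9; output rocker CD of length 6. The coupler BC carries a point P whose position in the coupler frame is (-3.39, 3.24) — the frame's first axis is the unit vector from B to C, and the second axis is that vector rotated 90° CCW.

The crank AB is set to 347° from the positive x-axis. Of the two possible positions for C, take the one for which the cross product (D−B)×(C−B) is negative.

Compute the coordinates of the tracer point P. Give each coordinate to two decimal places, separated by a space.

2.83 3.67

A=(0,0), D=(10.00,0)
B = A + 4.00·(cos347°, sin347°) = (3.8975, -0.8998)
|BD| = 6.1685
circle(B,9.00) ∩ circle(D,6.00): a=6.7318, h=5.9735
  candidates: C₊=(9.6859,5.9918) cross=36.848; C₋=(11.4286,-5.8274) cross=-36.848
  mode - wants cross < 0 → take C=(11.4286,-5.8274) (cross=-36.848)
ex = (C−B)/|BC| = (0.8368,-0.5475); ey = (0.5475,0.8368)
P = B + -3.39·ex + 3.24·ey = (2.8347,3.6675)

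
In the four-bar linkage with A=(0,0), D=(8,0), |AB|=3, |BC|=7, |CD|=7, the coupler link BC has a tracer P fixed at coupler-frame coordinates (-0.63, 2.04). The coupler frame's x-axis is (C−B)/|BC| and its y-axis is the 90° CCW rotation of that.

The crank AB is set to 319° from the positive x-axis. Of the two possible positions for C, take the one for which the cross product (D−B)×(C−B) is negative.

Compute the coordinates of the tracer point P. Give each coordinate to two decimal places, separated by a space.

A=(0,0), D=(8.00,0)
B = A + 3.00·(cos319°, sin319°) = (2.2641, -1.9682)
|BD| = 6.0642
circle(B,7.00) ∩ circle(D,7.00): a=3.0321, h=6.3092
  candidates: C₊=(3.0843,4.9836) cross=38.260; C₋=(7.1798,-6.9518) cross=-38.260
  mode - wants cross < 0 → take C=(7.1798,-6.9518) (cross=-38.260)
ex = (C−B)/|BC| = (0.7022,-0.7119); ey = (0.7119,0.7022)
P = B + -0.63·ex + 2.04·ey = (3.2741,-0.0871)

3.27 -0.09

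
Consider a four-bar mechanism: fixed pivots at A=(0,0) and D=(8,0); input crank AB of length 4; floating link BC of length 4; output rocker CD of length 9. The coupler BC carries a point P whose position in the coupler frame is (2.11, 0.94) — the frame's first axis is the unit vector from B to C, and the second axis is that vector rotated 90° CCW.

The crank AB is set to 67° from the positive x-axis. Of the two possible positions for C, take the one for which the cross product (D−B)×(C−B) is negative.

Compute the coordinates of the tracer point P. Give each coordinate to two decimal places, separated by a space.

0.95 1.46

A=(0,0), D=(8.00,0)
B = A + 4.00·(cos67°, sin67°) = (1.5629, 3.6820)
|BD| = 7.4157
circle(B,4.00) ∩ circle(D,9.00): a=-0.6747, h=3.9427
  candidates: C₊=(2.9349,7.4394) cross=29.238; C₋=(-0.9803,0.5947) cross=-29.238
  mode - wants cross < 0 → take C=(-0.9803,0.5947) (cross=-29.238)
ex = (C−B)/|BC| = (-0.6358,-0.7718); ey = (0.7718,-0.6358)
P = B + 2.11·ex + 0.94·ey = (0.9469,1.4558)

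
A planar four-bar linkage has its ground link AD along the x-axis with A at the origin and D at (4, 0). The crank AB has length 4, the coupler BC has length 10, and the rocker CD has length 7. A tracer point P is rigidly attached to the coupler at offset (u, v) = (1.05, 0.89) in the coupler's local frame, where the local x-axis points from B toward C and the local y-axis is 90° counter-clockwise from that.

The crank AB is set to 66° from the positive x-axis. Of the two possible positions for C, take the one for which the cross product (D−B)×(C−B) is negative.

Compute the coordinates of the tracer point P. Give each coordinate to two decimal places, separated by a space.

A=(0,0), D=(4.00,0)
B = A + 4.00·(cos66°, sin66°) = (1.6269, 3.6542)
|BD| = 4.3571
circle(B,10.00) ∩ circle(D,7.00): a=8.0311, h=5.9584
  candidates: C₊=(10.9981,0.1639) cross=25.961; C₋=(1.0039,-6.3264) cross=-25.961
  mode - wants cross < 0 → take C=(1.0039,-6.3264) (cross=-25.961)
ex = (C−B)/|BC| = (-0.0623,-0.9981); ey = (0.9981,-0.0623)
P = B + 1.05·ex + 0.89·ey = (2.4498,2.5508)

2.45 2.55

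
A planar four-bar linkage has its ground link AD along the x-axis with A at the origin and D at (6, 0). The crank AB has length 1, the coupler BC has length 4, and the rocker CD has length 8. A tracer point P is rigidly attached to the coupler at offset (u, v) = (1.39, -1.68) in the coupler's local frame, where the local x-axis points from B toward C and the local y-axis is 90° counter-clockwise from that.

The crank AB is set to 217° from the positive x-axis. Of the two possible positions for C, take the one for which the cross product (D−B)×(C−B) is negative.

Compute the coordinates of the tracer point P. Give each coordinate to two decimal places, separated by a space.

-2.39 -2.09

A=(0,0), D=(6.00,0)
B = A + 1.00·(cos217°, sin217°) = (-0.7986, -0.6018)
|BD| = 6.8252
circle(B,4.00) ∩ circle(D,8.00): a=-0.1038, h=3.9987
  candidates: C₊=(-1.2546,3.3721) cross=27.292; C₋=(-0.5494,-4.5940) cross=-27.292
  mode - wants cross < 0 → take C=(-0.5494,-4.5940) (cross=-27.292)
ex = (C−B)/|BC| = (0.0623,-0.9981); ey = (0.9981,0.0623)
P = B + 1.39·ex + -1.68·ey = (-2.3888,-2.0938)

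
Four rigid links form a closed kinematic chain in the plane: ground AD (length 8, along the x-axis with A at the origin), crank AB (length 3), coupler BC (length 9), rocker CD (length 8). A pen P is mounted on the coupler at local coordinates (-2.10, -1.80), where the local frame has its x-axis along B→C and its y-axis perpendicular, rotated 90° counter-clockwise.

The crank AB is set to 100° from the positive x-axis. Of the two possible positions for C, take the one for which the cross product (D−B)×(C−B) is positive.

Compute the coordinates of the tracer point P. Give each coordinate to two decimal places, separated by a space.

-1.27 0.29

A=(0,0), D=(8.00,0)
B = A + 3.00·(cos100°, sin100°) = (-0.5209, 2.9544)
|BD| = 9.0186
circle(B,9.00) ∩ circle(D,8.00): a=5.4518, h=7.1609
  candidates: C₊=(6.9759,7.9342) cross=64.581; C₋=(2.2842,-5.5973) cross=-64.581
  mode + wants cross > 0 → take C=(6.9759,7.9342) (cross=64.581)
ex = (C−B)/|BC| = (0.8330,0.5533); ey = (-0.5533,0.8330)
P = B + -2.10·ex + -1.80·ey = (-1.2742,0.2931)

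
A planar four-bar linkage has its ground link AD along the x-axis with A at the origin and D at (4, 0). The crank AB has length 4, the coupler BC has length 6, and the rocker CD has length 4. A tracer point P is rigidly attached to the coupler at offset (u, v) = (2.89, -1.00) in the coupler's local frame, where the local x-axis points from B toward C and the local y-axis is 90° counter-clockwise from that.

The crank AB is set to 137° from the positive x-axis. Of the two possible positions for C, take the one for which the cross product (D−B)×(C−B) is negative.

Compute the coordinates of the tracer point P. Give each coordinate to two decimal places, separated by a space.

-2.03 -0.20

A=(0,0), D=(4.00,0)
B = A + 4.00·(cos137°, sin137°) = (-2.9254, 2.7280)
|BD| = 7.4433
circle(B,6.00) ∩ circle(D,4.00): a=5.0652, h=3.2162
  candidates: C₊=(2.9660,3.8641) cross=23.940; C₋=(0.6085,-2.1208) cross=-23.940
  mode - wants cross < 0 → take C=(0.6085,-2.1208) (cross=-23.940)
ex = (C−B)/|BC| = (0.5890,-0.8081); ey = (0.8081,0.5890)
P = B + 2.89·ex + -1.00·ey = (-2.0314,-0.1965)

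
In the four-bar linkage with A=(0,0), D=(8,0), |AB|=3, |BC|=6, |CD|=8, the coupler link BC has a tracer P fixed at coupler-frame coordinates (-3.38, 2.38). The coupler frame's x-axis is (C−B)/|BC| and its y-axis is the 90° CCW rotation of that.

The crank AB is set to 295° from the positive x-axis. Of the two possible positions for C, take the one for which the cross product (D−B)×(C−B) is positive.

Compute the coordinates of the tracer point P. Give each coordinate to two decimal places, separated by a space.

-0.78 -6.31

A=(0,0), D=(8.00,0)
B = A + 3.00·(cos295°, sin295°) = (1.2679, -2.7189)
|BD| = 7.2605
circle(B,6.00) ∩ circle(D,8.00): a=1.7020, h=5.7535
  candidates: C₊=(0.6914,3.2533) cross=41.773; C₋=(5.0006,-7.4164) cross=-41.773
  mode + wants cross > 0 → take C=(0.6914,3.2533) (cross=41.773)
ex = (C−B)/|BC| = (-0.0961,0.9954); ey = (-0.9954,-0.0961)
P = B + -3.38·ex + 2.38·ey = (-0.7764,-6.3120)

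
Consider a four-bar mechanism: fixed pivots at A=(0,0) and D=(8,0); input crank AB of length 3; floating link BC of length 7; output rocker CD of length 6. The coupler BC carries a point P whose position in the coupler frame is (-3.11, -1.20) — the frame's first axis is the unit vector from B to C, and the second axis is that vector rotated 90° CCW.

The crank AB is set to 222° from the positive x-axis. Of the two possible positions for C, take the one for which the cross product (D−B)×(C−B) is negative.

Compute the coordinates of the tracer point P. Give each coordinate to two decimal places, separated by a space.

A=(0,0), D=(8.00,0)
B = A + 3.00·(cos222°, sin222°) = (-2.2294, -2.0074)
|BD| = 10.4245
circle(B,7.00) ∩ circle(D,6.00): a=5.8358, h=3.8657
  candidates: C₊=(2.7528,2.9097) cross=40.298; C₋=(4.2415,-4.6770) cross=-40.298
  mode - wants cross < 0 → take C=(4.2415,-4.6770) (cross=-40.298)
ex = (C−B)/|BC| = (0.9244,-0.3814); ey = (0.3814,0.9244)
P = B + -3.11·ex + -1.20·ey = (-5.5620,-1.9307)

-5.56 -1.93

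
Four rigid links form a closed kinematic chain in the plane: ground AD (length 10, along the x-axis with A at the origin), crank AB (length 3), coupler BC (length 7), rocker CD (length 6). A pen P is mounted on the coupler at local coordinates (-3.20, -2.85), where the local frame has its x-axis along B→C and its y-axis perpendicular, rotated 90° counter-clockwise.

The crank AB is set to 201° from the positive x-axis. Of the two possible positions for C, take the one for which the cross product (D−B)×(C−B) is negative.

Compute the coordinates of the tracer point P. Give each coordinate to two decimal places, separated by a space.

A=(0,0), D=(10.00,0)
B = A + 3.00·(cos201°, sin201°) = (-2.8007, -1.0751)
|BD| = 12.8458
circle(B,7.00) ∩ circle(D,6.00): a=6.9289, h=0.9951
  candidates: C₊=(4.0206,0.4964) cross=12.783; C₋=(4.1871,-1.4868) cross=-12.783
  mode - wants cross < 0 → take C=(4.1871,-1.4868) (cross=-12.783)
ex = (C−B)/|BC| = (0.9983,-0.0588); ey = (0.0588,0.9983)
P = B + -3.20·ex + -2.85·ey = (-6.1628,-3.7320)

-6.16 -3.73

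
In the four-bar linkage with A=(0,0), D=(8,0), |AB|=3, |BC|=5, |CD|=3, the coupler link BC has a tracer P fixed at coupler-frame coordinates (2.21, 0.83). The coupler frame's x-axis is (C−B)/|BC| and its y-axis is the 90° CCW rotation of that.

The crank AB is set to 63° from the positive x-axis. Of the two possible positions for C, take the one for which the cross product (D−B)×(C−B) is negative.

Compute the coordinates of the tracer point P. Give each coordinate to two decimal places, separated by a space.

A=(0,0), D=(8.00,0)
B = A + 3.00·(cos63°, sin63°) = (1.3620, 2.6730)
|BD| = 7.1560
circle(B,5.00) ∩ circle(D,3.00): a=4.6959, h=1.7170
  candidates: C₊=(6.3594,2.5116) cross=12.287; C₋=(5.0766,-0.6738) cross=-12.287
  mode - wants cross < 0 → take C=(5.0766,-0.6738) (cross=-12.287)
ex = (C−B)/|BC| = (0.7429,-0.6694); ey = (0.6694,0.7429)
P = B + 2.21·ex + 0.83·ey = (3.5594,1.8104)

3.56 1.81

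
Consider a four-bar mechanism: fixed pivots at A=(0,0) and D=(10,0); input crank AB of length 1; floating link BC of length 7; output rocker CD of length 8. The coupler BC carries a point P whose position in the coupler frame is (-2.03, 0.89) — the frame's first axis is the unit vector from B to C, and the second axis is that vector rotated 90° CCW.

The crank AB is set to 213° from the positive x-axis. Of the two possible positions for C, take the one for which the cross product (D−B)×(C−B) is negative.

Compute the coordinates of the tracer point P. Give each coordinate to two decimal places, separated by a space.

A=(0,0), D=(10.00,0)
B = A + 1.00·(cos213°, sin213°) = (-0.8387, -0.5446)
|BD| = 10.8523
circle(B,7.00) ∩ circle(D,8.00): a=4.7351, h=5.1555
  candidates: C₊=(3.6317,4.8420) cross=55.949; C₋=(4.1492,-5.4560) cross=-55.949
  mode - wants cross < 0 → take C=(4.1492,-5.4560) (cross=-55.949)
ex = (C−B)/|BC| = (0.7125,-0.7016); ey = (0.7016,0.7125)
P = B + -2.03·ex + 0.89·ey = (-1.6607,1.5138)

-1.66 1.51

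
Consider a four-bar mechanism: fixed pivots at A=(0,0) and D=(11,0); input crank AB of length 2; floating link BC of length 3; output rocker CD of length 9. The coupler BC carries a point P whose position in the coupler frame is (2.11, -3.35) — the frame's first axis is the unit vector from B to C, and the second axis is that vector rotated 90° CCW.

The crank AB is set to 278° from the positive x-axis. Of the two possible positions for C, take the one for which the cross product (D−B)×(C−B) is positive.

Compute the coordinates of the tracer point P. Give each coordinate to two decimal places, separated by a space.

A=(0,0), D=(11.00,0)
B = A + 2.00·(cos278°, sin278°) = (0.2783, -1.9805)
|BD| = 10.9030
circle(B,3.00) ∩ circle(D,9.00): a=2.1497, h=2.0926
  candidates: C₊=(2.0122,0.4677) cross=22.815; C₋=(2.7724,-3.6478) cross=-22.815
  mode + wants cross > 0 → take C=(2.0122,0.4677) (cross=22.815)
ex = (C−B)/|BC| = (0.5779,0.8161); ey = (-0.8161,0.5779)
P = B + 2.11·ex + -3.35·ey = (4.2317,-2.1947)

4.23 -2.19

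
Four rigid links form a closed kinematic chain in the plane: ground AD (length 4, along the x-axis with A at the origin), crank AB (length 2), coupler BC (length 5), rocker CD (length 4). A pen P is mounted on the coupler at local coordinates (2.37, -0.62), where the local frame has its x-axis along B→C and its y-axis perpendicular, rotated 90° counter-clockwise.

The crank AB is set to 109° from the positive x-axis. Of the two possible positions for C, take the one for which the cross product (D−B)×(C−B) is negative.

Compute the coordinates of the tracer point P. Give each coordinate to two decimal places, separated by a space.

A=(0,0), D=(4.00,0)
B = A + 2.00·(cos109°, sin109°) = (-0.6511, 1.8910)
|BD| = 5.0209
circle(B,5.00) ∩ circle(D,4.00): a=3.4067, h=3.6598
  candidates: C₊=(3.8831,3.9983) cross=18.376; C₋=(1.1263,-2.7824) cross=-18.376
  mode - wants cross < 0 → take C=(1.1263,-2.7824) (cross=-18.376)
ex = (C−B)/|BC| = (0.3555,-0.9347); ey = (0.9347,0.3555)
P = B + 2.37·ex + -0.62·ey = (-0.3882,-0.5446)

-0.39 -0.54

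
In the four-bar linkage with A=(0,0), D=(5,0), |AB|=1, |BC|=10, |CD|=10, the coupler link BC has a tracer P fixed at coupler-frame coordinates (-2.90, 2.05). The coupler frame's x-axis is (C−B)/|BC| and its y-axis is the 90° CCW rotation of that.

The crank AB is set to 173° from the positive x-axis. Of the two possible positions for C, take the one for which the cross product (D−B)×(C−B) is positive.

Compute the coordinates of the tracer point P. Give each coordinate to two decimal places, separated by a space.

-3.86 -1.97

A=(0,0), D=(5.00,0)
B = A + 1.00·(cos173°, sin173°) = (-0.9925, 0.1219)
|BD| = 5.9938
circle(B,10.00) ∩ circle(D,10.00): a=2.9969, h=9.5404
  candidates: C₊=(2.1977,9.5993) cross=57.183; C₋=(1.8097,-9.4775) cross=-57.183
  mode + wants cross > 0 → take C=(2.1977,9.5993) (cross=57.183)
ex = (C−B)/|BC| = (0.3190,0.9477); ey = (-0.9477,0.3190)
P = B + -2.90·ex + 2.05·ey = (-3.8606,-1.9726)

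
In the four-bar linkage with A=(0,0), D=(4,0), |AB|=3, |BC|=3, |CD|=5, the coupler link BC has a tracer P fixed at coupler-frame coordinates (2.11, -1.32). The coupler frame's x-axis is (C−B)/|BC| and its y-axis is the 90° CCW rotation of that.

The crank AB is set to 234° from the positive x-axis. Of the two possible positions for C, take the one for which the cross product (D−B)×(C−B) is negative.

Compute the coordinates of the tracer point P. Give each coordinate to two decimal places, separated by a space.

A=(0,0), D=(4.00,0)
B = A + 3.00·(cos234°, sin234°) = (-1.7634, -2.4271)
|BD| = 6.2535
circle(B,3.00) ∩ circle(D,5.00): a=1.8475, h=2.3636
  candidates: C₊=(-0.9780,0.4683) cross=14.781; C₋=(0.8567,-3.8884) cross=-14.781
  mode - wants cross < 0 → take C=(0.8567,-3.8884) (cross=-14.781)
ex = (C−B)/|BC| = (0.8733,-0.4871); ey = (0.4871,0.8733)
P = B + 2.11·ex + -1.32·ey = (-0.5636,-4.6077)

-0.56 -4.61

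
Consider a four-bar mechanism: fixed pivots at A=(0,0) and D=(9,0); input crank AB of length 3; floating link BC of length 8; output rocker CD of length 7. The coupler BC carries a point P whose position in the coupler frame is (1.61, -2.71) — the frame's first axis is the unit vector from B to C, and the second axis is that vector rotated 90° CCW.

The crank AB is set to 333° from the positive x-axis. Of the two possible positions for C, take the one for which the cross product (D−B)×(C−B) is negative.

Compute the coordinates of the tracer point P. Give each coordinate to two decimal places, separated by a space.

1.92 -4.42

A=(0,0), D=(9.00,0)
B = A + 3.00·(cos333°, sin333°) = (2.6730, -1.3620)
|BD| = 6.4719
circle(B,8.00) ∩ circle(D,7.00): a=4.3948, h=6.6847
  candidates: C₊=(5.5627,6.0979) cross=43.263; C₋=(8.3762,-6.9721) cross=-43.263
  mode - wants cross < 0 → take C=(8.3762,-6.9721) (cross=-43.263)
ex = (C−B)/|BC| = (0.7129,-0.7013); ey = (0.7013,0.7129)
P = B + 1.61·ex + -2.71·ey = (1.9203,-4.4230)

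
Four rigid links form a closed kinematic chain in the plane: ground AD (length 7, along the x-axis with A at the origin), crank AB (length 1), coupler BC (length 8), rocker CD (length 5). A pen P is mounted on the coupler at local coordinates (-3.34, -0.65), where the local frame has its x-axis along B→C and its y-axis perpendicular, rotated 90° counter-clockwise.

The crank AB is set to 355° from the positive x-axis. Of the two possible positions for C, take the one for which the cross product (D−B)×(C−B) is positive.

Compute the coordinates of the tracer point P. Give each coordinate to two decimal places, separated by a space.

-1.17 -2.71

A=(0,0), D=(7.00,0)
B = A + 1.00·(cos355°, sin355°) = (0.9962, -0.0872)
|BD| = 6.0044
circle(B,8.00) ∩ circle(D,5.00): a=6.2498, h=4.9940
  candidates: C₊=(7.1729,4.9970) cross=29.986; C₋=(7.3178,-4.9899) cross=-29.986
  mode + wants cross > 0 → take C=(7.1729,4.9970) (cross=29.986)
ex = (C−B)/|BC| = (0.7721,0.6355); ey = (-0.6355,0.7721)
P = B + -3.34·ex + -0.65·ey = (-1.1695,-2.7116)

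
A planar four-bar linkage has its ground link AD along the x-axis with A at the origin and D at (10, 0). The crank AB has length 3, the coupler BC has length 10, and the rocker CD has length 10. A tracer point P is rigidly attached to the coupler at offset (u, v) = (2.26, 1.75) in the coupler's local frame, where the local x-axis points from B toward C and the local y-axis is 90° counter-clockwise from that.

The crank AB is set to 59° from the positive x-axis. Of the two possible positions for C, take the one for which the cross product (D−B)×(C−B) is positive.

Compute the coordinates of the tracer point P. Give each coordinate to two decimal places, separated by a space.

A=(0,0), D=(10.00,0)
B = A + 3.00·(cos59°, sin59°) = (1.5451, 2.5715)
|BD| = 8.8373
circle(B,10.00) ∩ circle(D,10.00): a=4.4186, h=8.9708
  candidates: C₊=(8.3829,9.8684) cross=79.278; C₋=(3.1622,-7.2969) cross=-79.278
  mode + wants cross > 0 → take C=(8.3829,9.8684) (cross=79.278)
ex = (C−B)/|BC| = (0.6838,0.7297); ey = (-0.7297,0.6838)
P = B + 2.26·ex + 1.75·ey = (1.8135,5.4172)

1.81 5.42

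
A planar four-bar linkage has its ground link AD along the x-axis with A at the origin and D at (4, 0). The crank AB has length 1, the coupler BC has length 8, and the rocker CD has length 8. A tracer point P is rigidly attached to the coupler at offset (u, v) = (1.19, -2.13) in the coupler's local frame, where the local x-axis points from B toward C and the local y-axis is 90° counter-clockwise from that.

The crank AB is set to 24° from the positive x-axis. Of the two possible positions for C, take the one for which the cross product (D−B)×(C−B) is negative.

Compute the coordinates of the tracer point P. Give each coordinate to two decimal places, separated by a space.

A=(0,0), D=(4.00,0)
B = A + 1.00·(cos24°, sin24°) = (0.9135, 0.4067)
|BD| = 3.1131
circle(B,8.00) ∩ circle(D,8.00): a=1.5566, h=7.8471
  candidates: C₊=(3.4820,7.9832) cross=24.429; C₋=(1.4315,-7.5765) cross=-24.429
  mode - wants cross < 0 → take C=(1.4315,-7.5765) (cross=-24.429)
ex = (C−B)/|BC| = (0.0647,-0.9979); ey = (0.9979,0.0647)
P = B + 1.19·ex + -2.13·ey = (-1.1349,-0.9187)

-1.13 -0.92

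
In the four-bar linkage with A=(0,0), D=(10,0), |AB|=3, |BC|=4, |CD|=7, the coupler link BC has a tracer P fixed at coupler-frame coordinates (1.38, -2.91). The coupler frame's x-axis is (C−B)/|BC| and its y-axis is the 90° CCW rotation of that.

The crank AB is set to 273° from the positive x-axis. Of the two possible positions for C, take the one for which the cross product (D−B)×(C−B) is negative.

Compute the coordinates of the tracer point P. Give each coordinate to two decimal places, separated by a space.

A=(0,0), D=(10.00,0)
B = A + 3.00·(cos273°, sin273°) = (0.1570, -2.9959)
|BD| = 10.2888
circle(B,4.00) ∩ circle(D,7.00): a=3.5407, h=1.8610
  candidates: C₊=(3.0024,-0.1846) cross=19.147; C₋=(4.0862,-3.7452) cross=-19.147
  mode - wants cross < 0 → take C=(4.0862,-3.7452) (cross=-19.147)
ex = (C−B)/|BC| = (0.9823,-0.1873); ey = (0.1873,0.9823)
P = B + 1.38·ex + -2.91·ey = (0.9674,-6.1129)

0.97 -6.11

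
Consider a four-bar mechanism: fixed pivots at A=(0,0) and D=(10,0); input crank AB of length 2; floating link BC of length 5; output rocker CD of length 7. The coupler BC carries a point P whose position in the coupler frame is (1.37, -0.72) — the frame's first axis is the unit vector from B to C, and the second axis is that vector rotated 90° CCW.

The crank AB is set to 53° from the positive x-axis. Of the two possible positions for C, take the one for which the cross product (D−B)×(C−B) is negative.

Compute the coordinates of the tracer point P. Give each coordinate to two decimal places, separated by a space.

A=(0,0), D=(10.00,0)
B = A + 2.00·(cos53°, sin53°) = (1.2036, 1.5973)
|BD| = 8.9402
circle(B,5.00) ∩ circle(D,7.00): a=3.1279, h=3.9008
  candidates: C₊=(4.9781,4.8765) cross=34.874; C₋=(3.5842,-2.7996) cross=-34.874
  mode - wants cross < 0 → take C=(3.5842,-2.7996) (cross=-34.874)
ex = (C−B)/|BC| = (0.4761,-0.8794); ey = (0.8794,0.4761)
P = B + 1.37·ex + -0.72·ey = (1.2228,0.0497)

1.22 0.05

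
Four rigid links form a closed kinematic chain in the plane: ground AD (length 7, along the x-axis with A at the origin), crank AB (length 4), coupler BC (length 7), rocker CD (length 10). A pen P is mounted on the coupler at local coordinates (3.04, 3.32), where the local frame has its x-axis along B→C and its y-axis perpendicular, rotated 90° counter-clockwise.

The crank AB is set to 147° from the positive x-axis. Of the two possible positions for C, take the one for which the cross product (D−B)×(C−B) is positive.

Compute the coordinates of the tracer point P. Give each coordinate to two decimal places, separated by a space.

A=(0,0), D=(7.00,0)
B = A + 4.00·(cos147°, sin147°) = (-3.3547, 2.1786)
|BD| = 10.5814
circle(B,7.00) ∩ circle(D,10.00): a=2.8808, h=6.3797
  candidates: C₊=(0.7779,7.8285) cross=67.506; C₋=(-1.8491,-4.6576) cross=-67.506
  mode + wants cross > 0 → take C=(0.7779,7.8285) (cross=67.506)
ex = (C−B)/|BC| = (0.5904,0.8071); ey = (-0.8071,0.5904)
P = B + 3.04·ex + 3.32·ey = (-4.2397,6.5923)

-4.24 6.59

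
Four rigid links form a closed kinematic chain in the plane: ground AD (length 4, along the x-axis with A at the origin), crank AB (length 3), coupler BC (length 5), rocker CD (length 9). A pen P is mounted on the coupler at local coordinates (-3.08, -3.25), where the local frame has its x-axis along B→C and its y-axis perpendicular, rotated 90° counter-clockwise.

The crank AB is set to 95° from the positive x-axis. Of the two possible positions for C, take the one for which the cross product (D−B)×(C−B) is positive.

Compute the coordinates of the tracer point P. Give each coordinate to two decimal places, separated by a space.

A=(0,0), D=(4.00,0)
B = A + 3.00·(cos95°, sin95°) = (-0.2615, 2.9886)
|BD| = 5.2050
circle(B,5.00) ∩ circle(D,9.00): a=-2.7770, h=4.1579
  candidates: C₊=(-0.1477,7.9873) cross=21.642; C₋=(-4.9225,1.1789) cross=-21.642
  mode + wants cross > 0 → take C=(-0.1477,7.9873) (cross=21.642)
ex = (C−B)/|BC| = (0.0228,0.9997); ey = (-0.9997,0.0228)
P = B + -3.08·ex + -3.25·ey = (2.9176,-0.1646)

2.92 -0.16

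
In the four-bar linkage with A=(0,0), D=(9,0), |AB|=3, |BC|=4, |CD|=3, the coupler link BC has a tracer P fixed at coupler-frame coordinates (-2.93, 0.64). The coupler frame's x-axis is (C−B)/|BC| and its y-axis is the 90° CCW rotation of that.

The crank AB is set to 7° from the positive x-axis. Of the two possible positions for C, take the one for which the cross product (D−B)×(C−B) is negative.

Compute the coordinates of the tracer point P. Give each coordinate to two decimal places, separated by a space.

A=(0,0), D=(9.00,0)
B = A + 3.00·(cos7°, sin7°) = (2.9776, 0.3656)
|BD| = 6.0334
circle(B,4.00) ∩ circle(D,3.00): a=3.5968, h=1.7501
  candidates: C₊=(6.6739,1.8945) cross=10.559; C₋=(6.4618,-1.5992) cross=-10.559
  mode - wants cross < 0 → take C=(6.4618,-1.5992) (cross=-10.559)
ex = (C−B)/|BC| = (0.8710,-0.4912); ey = (0.4912,0.8710)
P = B + -2.93·ex + 0.64·ey = (0.7399,2.3623)

0.74 2.36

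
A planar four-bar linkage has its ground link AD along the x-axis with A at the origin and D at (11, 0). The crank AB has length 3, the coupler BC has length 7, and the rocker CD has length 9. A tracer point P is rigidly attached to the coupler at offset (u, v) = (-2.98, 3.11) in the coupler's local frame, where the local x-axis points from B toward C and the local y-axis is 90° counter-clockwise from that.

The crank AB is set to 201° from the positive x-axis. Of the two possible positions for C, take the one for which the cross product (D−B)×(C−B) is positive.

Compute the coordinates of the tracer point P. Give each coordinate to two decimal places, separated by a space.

-7.07 -0.53

A=(0,0), D=(11.00,0)
B = A + 3.00·(cos201°, sin201°) = (-2.8007, -1.0751)
|BD| = 13.8426
circle(B,7.00) ∩ circle(D,9.00): a=5.7654, h=3.9699
  candidates: C₊=(2.6389,3.3306) cross=54.953; C₋=(3.2556,-4.5852) cross=-54.953
  mode + wants cross > 0 → take C=(2.6389,3.3306) (cross=54.953)
ex = (C−B)/|BC| = (0.7771,0.6294); ey = (-0.6294,0.7771)
P = B + -2.98·ex + 3.11·ey = (-7.0739,-0.5339)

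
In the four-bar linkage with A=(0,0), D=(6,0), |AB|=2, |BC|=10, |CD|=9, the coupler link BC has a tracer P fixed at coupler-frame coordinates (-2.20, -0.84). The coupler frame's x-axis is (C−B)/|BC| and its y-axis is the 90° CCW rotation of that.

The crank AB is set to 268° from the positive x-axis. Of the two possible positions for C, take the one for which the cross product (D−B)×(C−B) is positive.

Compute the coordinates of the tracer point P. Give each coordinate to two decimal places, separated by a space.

A=(0,0), D=(6.00,0)
B = A + 2.00·(cos268°, sin268°) = (-0.0698, -1.9988)
|BD| = 6.3904
circle(B,10.00) ∩ circle(D,9.00): a=4.6818, h=8.8363
  candidates: C₊=(1.6133,7.8586) cross=56.468; C₋=(7.1409,-8.9274) cross=-56.468
  mode + wants cross > 0 → take C=(1.6133,7.8586) (cross=56.468)
ex = (C−B)/|BC| = (0.1683,0.9857); ey = (-0.9857,0.1683)
P = B + -2.20·ex + -0.84·ey = (0.3879,-4.3088)

0.39 -4.31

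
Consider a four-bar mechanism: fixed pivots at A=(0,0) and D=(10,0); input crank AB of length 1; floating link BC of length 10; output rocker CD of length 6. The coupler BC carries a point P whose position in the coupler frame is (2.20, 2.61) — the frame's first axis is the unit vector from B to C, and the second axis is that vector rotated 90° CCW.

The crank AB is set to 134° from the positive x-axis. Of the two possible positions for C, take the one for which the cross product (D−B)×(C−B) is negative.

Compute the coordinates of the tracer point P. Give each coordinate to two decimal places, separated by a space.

A=(0,0), D=(10.00,0)
B = A + 1.00·(cos134°, sin134°) = (-0.6947, 0.7193)
|BD| = 10.7188
circle(B,10.00) ∩ circle(D,6.00): a=8.3448, h=5.5104
  candidates: C₊=(8.0011,5.6573) cross=59.065; C₋=(7.2615,-5.3386) cross=-59.065
  mode - wants cross < 0 → take C=(7.2615,-5.3386) (cross=-59.065)
ex = (C−B)/|BC| = (0.7956,-0.6058); ey = (0.6058,0.7956)
P = B + 2.20·ex + 2.61·ey = (2.6368,1.4632)

2.64 1.46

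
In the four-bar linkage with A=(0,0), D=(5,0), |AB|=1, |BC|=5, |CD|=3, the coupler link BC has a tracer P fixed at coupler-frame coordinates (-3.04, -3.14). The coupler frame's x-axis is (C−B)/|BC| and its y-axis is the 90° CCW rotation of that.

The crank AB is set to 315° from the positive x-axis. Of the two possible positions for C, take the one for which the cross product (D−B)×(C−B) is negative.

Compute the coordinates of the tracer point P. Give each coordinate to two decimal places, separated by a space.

A=(0,0), D=(5.00,0)
B = A + 1.00·(cos315°, sin315°) = (0.7071, -0.7071)
|BD| = 4.3507
circle(B,5.00) ∩ circle(D,3.00): a=4.0141, h=2.9811
  candidates: C₊=(4.1834,2.8867) cross=12.970; C₋=(5.1524,-2.9961) cross=-12.970
  mode - wants cross < 0 → take C=(5.1524,-2.9961) (cross=-12.970)
ex = (C−B)/|BC| = (0.8891,-0.4578); ey = (0.4578,0.8891)
P = B + -3.04·ex + -3.14·ey = (-3.4331,-2.1070)

-3.43 -2.11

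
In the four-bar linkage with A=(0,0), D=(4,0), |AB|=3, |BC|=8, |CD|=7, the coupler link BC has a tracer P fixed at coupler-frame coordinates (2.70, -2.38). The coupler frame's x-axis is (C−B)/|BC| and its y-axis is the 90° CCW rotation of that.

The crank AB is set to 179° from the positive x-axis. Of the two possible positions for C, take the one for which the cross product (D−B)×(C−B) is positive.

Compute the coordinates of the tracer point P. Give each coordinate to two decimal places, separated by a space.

A=(0,0), D=(4.00,0)
B = A + 3.00·(cos179°, sin179°) = (-2.9995, 0.0524)
|BD| = 6.9997
circle(B,8.00) ∩ circle(D,7.00): a=4.5713, h=6.5653
  candidates: C₊=(1.6208,6.5833) cross=45.955; C₋=(1.5226,-6.5469) cross=-45.955
  mode + wants cross > 0 → take C=(1.6208,6.5833) (cross=45.955)
ex = (C−B)/|BC| = (0.5775,0.8164); ey = (-0.8164,0.5775)
P = B + 2.70·ex + -2.38·ey = (0.5028,0.8820)

0.50 0.88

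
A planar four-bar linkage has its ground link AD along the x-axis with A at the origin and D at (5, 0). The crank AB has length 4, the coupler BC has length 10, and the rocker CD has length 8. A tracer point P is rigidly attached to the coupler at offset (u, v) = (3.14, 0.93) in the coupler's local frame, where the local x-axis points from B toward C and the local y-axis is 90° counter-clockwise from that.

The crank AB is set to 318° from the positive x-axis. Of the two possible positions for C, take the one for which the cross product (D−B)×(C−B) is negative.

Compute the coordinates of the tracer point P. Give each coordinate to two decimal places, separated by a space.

5.96 -1.34

A=(0,0), D=(5.00,0)
B = A + 4.00·(cos318°, sin318°) = (2.9726, -2.6765)
|BD| = 3.3577
circle(B,10.00) ∩ circle(D,8.00): a=7.0397, h=7.1023
  candidates: C₊=(1.5617,7.2235) cross=23.848; C₋=(12.8847,-1.3535) cross=-23.848
  mode - wants cross < 0 → take C=(12.8847,-1.3535) (cross=-23.848)
ex = (C−B)/|BC| = (0.9912,0.1323); ey = (-0.1323,0.9912)
P = B + 3.14·ex + 0.93·ey = (5.9619,-1.3393)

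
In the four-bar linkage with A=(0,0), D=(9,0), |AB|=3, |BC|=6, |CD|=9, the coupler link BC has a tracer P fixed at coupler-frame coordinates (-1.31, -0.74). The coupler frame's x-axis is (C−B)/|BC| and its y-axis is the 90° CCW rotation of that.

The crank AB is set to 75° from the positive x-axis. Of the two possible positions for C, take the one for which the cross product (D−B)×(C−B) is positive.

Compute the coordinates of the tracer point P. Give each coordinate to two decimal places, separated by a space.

0.59 1.41

A=(0,0), D=(9.00,0)
B = A + 3.00·(cos75°, sin75°) = (0.7765, 2.8978)
|BD| = 8.7192
circle(B,6.00) ∩ circle(D,9.00): a=1.7791, h=5.7302
  candidates: C₊=(4.3588,7.7110) cross=49.962; C₋=(0.5500,-3.0979) cross=-49.962
  mode + wants cross > 0 → take C=(4.3588,7.7110) (cross=49.962)
ex = (C−B)/|BC| = (0.5971,0.8022); ey = (-0.8022,0.5971)
P = B + -1.31·ex + -0.74·ey = (0.5879,1.4051)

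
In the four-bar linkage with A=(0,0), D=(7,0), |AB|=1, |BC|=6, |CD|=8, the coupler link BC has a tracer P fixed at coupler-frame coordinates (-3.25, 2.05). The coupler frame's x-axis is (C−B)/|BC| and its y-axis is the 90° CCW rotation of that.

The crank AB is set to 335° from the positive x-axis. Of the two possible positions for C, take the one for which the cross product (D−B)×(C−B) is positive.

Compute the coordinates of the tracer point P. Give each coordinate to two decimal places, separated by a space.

-1.33 -3.55

A=(0,0), D=(7.00,0)
B = A + 1.00·(cos335°, sin335°) = (0.9063, -0.4226)
|BD| = 6.1083
circle(B,6.00) ∩ circle(D,8.00): a=0.7622, h=5.9514
  candidates: C₊=(1.2549,5.5672) cross=36.353; C₋=(2.0785,-6.3070) cross=-36.353
  mode + wants cross > 0 → take C=(1.2549,5.5672) (cross=36.353)
ex = (C−B)/|BC| = (0.0581,0.9983); ey = (-0.9983,0.0581)
P = B + -3.25·ex + 2.05·ey = (-1.3291,-3.5480)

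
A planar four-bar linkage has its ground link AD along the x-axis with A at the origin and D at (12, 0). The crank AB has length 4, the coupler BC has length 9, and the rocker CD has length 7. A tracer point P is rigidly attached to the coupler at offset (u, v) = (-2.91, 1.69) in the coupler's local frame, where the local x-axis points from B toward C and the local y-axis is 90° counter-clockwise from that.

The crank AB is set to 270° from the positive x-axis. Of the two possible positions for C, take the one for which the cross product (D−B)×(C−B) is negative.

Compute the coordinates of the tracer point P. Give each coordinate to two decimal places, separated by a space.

-2.41 -1.65

A=(0,0), D=(12.00,0)
B = A + 4.00·(cos270°, sin270°) = (-0.0000, -4.0000)
|BD| = 12.6491
circle(B,9.00) ∩ circle(D,7.00): a=7.5895, h=4.8374
  candidates: C₊=(5.6703,2.9891) cross=61.188; C₋=(8.7297,-6.1891) cross=-61.188
  mode - wants cross < 0 → take C=(8.7297,-6.1891) (cross=-61.188)
ex = (C−B)/|BC| = (0.9700,-0.2432); ey = (0.2432,0.9700)
P = B + -2.91·ex + 1.69·ey = (-2.4115,-1.6529)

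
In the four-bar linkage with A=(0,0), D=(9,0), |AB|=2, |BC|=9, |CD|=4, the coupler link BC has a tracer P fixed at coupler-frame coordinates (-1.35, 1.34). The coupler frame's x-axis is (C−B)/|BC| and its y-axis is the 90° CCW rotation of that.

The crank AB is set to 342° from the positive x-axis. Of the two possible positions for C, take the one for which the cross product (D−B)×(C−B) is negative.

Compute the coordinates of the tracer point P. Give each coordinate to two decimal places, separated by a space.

1.11 1.11

A=(0,0), D=(9.00,0)
B = A + 2.00·(cos342°, sin342°) = (1.9021, -0.6180)
|BD| = 7.1247
circle(B,9.00) ∩ circle(D,4.00): a=8.1239, h=3.8732
  candidates: C₊=(9.6595,3.9453) cross=27.595; C₋=(10.3314,-3.7719) cross=-27.595
  mode - wants cross < 0 → take C=(10.3314,-3.7719) (cross=-27.595)
ex = (C−B)/|BC| = (0.9366,-0.3504); ey = (0.3504,0.9366)
P = B + -1.35·ex + 1.34·ey = (1.1073,1.1101)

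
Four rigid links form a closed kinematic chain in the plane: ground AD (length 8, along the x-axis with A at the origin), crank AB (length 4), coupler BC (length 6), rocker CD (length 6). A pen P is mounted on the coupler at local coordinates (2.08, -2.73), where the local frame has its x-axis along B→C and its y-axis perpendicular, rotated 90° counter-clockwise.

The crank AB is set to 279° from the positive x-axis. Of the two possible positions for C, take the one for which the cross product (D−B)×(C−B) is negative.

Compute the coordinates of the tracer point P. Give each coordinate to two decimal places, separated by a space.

A=(0,0), D=(8.00,0)
B = A + 4.00·(cos279°, sin279°) = (0.6257, -3.9508)
|BD| = 8.3659
circle(B,6.00) ∩ circle(D,6.00): a=4.1829, h=4.3015
  candidates: C₊=(2.2815,1.8163) cross=35.986; C₋=(6.3442,-5.7670) cross=-35.986
  mode - wants cross < 0 → take C=(6.3442,-5.7670) (cross=-35.986)
ex = (C−B)/|BC| = (0.9531,-0.3027); ey = (0.3027,0.9531)
P = B + 2.08·ex + -2.73·ey = (1.7818,-7.1823)

1.78 -7.18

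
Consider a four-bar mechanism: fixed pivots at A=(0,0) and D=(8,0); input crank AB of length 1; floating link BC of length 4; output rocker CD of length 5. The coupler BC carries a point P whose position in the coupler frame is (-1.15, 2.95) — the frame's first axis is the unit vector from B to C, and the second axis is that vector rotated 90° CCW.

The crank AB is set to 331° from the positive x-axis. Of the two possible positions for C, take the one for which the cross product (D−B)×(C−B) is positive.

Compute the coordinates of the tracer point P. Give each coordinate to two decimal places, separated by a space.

A=(0,0), D=(8.00,0)
B = A + 1.00·(cos331°, sin331°) = (0.8746, -0.4848)
|BD| = 7.1419
circle(B,4.00) ∩ circle(D,5.00): a=2.9408, h=2.7114
  candidates: C₊=(3.6246,2.4199) cross=19.364; C₋=(3.9927,-2.9903) cross=-19.364
  mode + wants cross > 0 → take C=(3.6246,2.4199) (cross=19.364)
ex = (C−B)/|BC| = (0.6875,0.7262); ey = (-0.7262,0.6875)
P = B + -1.15·ex + 2.95·ey = (-2.0582,0.7082)

-2.06 0.71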